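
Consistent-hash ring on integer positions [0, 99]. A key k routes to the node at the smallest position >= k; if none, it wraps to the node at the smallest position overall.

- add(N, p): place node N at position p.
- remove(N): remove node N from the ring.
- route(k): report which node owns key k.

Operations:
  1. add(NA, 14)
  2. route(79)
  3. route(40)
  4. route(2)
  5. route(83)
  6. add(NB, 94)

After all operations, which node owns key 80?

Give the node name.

Answer: NB

Derivation:
Op 1: add NA@14 -> ring=[14:NA]
Op 2: route key 79: none >= 79, wrap to smallest pos 14 -> NA
Op 3: route key 40: none >= 40, wrap to smallest pos 14 -> NA
Op 4: route key 2: smallest pos >= 2 is 14 -> NA
Op 5: route key 83: none >= 83, wrap to smallest pos 14 -> NA
Op 6: add NB@94 -> ring=[14:NA,94:NB]
Final route key 80: smallest pos >= 80 is 94 -> NB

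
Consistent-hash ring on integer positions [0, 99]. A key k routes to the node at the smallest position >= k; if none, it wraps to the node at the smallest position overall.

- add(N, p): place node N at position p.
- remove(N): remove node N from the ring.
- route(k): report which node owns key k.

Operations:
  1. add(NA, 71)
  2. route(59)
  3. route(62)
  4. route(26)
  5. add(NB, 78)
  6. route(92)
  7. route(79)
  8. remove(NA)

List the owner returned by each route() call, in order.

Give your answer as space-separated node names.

Op 1: add NA@71 -> ring=[71:NA]
Op 2: route key 59: smallest pos >= 59 is 71 -> NA
Op 3: route key 62: smallest pos >= 62 is 71 -> NA
Op 4: route key 26: smallest pos >= 26 is 71 -> NA
Op 5: add NB@78 -> ring=[71:NA,78:NB]
Op 6: route key 92: none >= 92, wrap to smallest pos 71 -> NA
Op 7: route key 79: none >= 79, wrap to smallest pos 71 -> NA
Op 8: remove NA -> ring=[78:NB]

Answer: NA NA NA NA NA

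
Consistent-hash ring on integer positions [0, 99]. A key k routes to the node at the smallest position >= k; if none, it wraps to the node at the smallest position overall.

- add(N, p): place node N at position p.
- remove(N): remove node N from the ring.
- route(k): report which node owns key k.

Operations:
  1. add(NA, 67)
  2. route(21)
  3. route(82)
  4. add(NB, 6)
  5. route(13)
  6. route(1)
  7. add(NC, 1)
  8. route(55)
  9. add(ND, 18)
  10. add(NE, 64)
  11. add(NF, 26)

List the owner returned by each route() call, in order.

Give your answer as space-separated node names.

Op 1: add NA@67 -> ring=[67:NA]
Op 2: route key 21: smallest pos >= 21 is 67 -> NA
Op 3: route key 82: none >= 82, wrap to smallest pos 67 -> NA
Op 4: add NB@6 -> ring=[6:NB,67:NA]
Op 5: route key 13: smallest pos >= 13 is 67 -> NA
Op 6: route key 1: smallest pos >= 1 is 6 -> NB
Op 7: add NC@1 -> ring=[1:NC,6:NB,67:NA]
Op 8: route key 55: smallest pos >= 55 is 67 -> NA
Op 9: add ND@18 -> ring=[1:NC,6:NB,18:ND,67:NA]
Op 10: add NE@64 -> ring=[1:NC,6:NB,18:ND,64:NE,67:NA]
Op 11: add NF@26 -> ring=[1:NC,6:NB,18:ND,26:NF,64:NE,67:NA]

Answer: NA NA NA NB NA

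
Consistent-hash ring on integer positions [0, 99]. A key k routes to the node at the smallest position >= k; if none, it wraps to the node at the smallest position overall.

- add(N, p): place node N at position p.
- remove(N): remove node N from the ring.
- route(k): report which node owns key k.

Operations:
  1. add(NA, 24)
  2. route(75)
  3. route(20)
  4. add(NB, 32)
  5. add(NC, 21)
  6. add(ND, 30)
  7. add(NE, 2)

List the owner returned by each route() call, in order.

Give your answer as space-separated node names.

Op 1: add NA@24 -> ring=[24:NA]
Op 2: route key 75: none >= 75, wrap to smallest pos 24 -> NA
Op 3: route key 20: smallest pos >= 20 is 24 -> NA
Op 4: add NB@32 -> ring=[24:NA,32:NB]
Op 5: add NC@21 -> ring=[21:NC,24:NA,32:NB]
Op 6: add ND@30 -> ring=[21:NC,24:NA,30:ND,32:NB]
Op 7: add NE@2 -> ring=[2:NE,21:NC,24:NA,30:ND,32:NB]

Answer: NA NA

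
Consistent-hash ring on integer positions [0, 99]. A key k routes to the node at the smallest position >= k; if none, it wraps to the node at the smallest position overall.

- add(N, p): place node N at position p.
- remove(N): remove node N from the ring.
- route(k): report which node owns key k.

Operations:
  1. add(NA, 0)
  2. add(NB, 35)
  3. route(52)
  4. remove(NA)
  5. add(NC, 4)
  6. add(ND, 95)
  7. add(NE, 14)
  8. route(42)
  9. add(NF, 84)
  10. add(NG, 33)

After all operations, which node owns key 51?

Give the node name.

Answer: NF

Derivation:
Op 1: add NA@0 -> ring=[0:NA]
Op 2: add NB@35 -> ring=[0:NA,35:NB]
Op 3: route key 52: none >= 52, wrap to smallest pos 0 -> NA
Op 4: remove NA -> ring=[35:NB]
Op 5: add NC@4 -> ring=[4:NC,35:NB]
Op 6: add ND@95 -> ring=[4:NC,35:NB,95:ND]
Op 7: add NE@14 -> ring=[4:NC,14:NE,35:NB,95:ND]
Op 8: route key 42: smallest pos >= 42 is 95 -> ND
Op 9: add NF@84 -> ring=[4:NC,14:NE,35:NB,84:NF,95:ND]
Op 10: add NG@33 -> ring=[4:NC,14:NE,33:NG,35:NB,84:NF,95:ND]
Final route key 51: smallest pos >= 51 is 84 -> NF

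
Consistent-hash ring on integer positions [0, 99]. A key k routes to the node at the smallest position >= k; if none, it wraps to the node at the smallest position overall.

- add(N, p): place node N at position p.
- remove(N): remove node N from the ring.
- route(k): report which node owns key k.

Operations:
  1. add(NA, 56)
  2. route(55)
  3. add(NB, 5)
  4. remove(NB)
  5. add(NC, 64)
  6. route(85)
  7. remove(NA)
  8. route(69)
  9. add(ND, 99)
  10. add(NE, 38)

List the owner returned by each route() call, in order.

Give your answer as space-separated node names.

Op 1: add NA@56 -> ring=[56:NA]
Op 2: route key 55: smallest pos >= 55 is 56 -> NA
Op 3: add NB@5 -> ring=[5:NB,56:NA]
Op 4: remove NB -> ring=[56:NA]
Op 5: add NC@64 -> ring=[56:NA,64:NC]
Op 6: route key 85: none >= 85, wrap to smallest pos 56 -> NA
Op 7: remove NA -> ring=[64:NC]
Op 8: route key 69: none >= 69, wrap to smallest pos 64 -> NC
Op 9: add ND@99 -> ring=[64:NC,99:ND]
Op 10: add NE@38 -> ring=[38:NE,64:NC,99:ND]

Answer: NA NA NC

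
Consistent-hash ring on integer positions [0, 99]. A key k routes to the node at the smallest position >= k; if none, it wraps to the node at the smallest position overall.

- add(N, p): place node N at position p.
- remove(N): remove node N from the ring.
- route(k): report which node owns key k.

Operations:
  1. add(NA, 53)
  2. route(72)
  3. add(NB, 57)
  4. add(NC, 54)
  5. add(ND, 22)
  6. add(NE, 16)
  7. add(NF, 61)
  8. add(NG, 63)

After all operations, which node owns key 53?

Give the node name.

Answer: NA

Derivation:
Op 1: add NA@53 -> ring=[53:NA]
Op 2: route key 72: none >= 72, wrap to smallest pos 53 -> NA
Op 3: add NB@57 -> ring=[53:NA,57:NB]
Op 4: add NC@54 -> ring=[53:NA,54:NC,57:NB]
Op 5: add ND@22 -> ring=[22:ND,53:NA,54:NC,57:NB]
Op 6: add NE@16 -> ring=[16:NE,22:ND,53:NA,54:NC,57:NB]
Op 7: add NF@61 -> ring=[16:NE,22:ND,53:NA,54:NC,57:NB,61:NF]
Op 8: add NG@63 -> ring=[16:NE,22:ND,53:NA,54:NC,57:NB,61:NF,63:NG]
Final route key 53: smallest pos >= 53 is 53 -> NA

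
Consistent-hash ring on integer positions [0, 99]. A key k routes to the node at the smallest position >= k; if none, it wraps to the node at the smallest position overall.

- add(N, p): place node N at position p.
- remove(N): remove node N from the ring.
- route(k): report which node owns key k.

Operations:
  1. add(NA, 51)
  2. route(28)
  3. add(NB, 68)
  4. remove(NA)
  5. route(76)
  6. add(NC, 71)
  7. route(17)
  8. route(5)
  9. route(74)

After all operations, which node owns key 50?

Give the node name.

Answer: NB

Derivation:
Op 1: add NA@51 -> ring=[51:NA]
Op 2: route key 28: smallest pos >= 28 is 51 -> NA
Op 3: add NB@68 -> ring=[51:NA,68:NB]
Op 4: remove NA -> ring=[68:NB]
Op 5: route key 76: none >= 76, wrap to smallest pos 68 -> NB
Op 6: add NC@71 -> ring=[68:NB,71:NC]
Op 7: route key 17: smallest pos >= 17 is 68 -> NB
Op 8: route key 5: smallest pos >= 5 is 68 -> NB
Op 9: route key 74: none >= 74, wrap to smallest pos 68 -> NB
Final route key 50: smallest pos >= 50 is 68 -> NB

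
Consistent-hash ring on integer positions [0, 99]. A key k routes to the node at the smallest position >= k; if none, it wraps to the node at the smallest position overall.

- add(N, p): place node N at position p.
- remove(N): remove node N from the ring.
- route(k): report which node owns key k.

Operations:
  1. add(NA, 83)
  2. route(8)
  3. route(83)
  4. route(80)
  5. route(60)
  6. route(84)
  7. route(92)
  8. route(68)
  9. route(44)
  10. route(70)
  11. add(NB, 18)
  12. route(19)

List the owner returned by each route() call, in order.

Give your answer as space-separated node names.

Op 1: add NA@83 -> ring=[83:NA]
Op 2: route key 8: smallest pos >= 8 is 83 -> NA
Op 3: route key 83: smallest pos >= 83 is 83 -> NA
Op 4: route key 80: smallest pos >= 80 is 83 -> NA
Op 5: route key 60: smallest pos >= 60 is 83 -> NA
Op 6: route key 84: none >= 84, wrap to smallest pos 83 -> NA
Op 7: route key 92: none >= 92, wrap to smallest pos 83 -> NA
Op 8: route key 68: smallest pos >= 68 is 83 -> NA
Op 9: route key 44: smallest pos >= 44 is 83 -> NA
Op 10: route key 70: smallest pos >= 70 is 83 -> NA
Op 11: add NB@18 -> ring=[18:NB,83:NA]
Op 12: route key 19: smallest pos >= 19 is 83 -> NA

Answer: NA NA NA NA NA NA NA NA NA NA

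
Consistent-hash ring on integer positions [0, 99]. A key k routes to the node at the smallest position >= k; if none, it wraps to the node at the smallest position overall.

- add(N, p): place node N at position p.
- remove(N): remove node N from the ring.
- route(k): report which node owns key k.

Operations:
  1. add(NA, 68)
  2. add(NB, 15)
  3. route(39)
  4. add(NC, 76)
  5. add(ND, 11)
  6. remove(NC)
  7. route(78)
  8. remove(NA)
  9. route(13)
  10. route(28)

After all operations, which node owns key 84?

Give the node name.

Answer: ND

Derivation:
Op 1: add NA@68 -> ring=[68:NA]
Op 2: add NB@15 -> ring=[15:NB,68:NA]
Op 3: route key 39: smallest pos >= 39 is 68 -> NA
Op 4: add NC@76 -> ring=[15:NB,68:NA,76:NC]
Op 5: add ND@11 -> ring=[11:ND,15:NB,68:NA,76:NC]
Op 6: remove NC -> ring=[11:ND,15:NB,68:NA]
Op 7: route key 78: none >= 78, wrap to smallest pos 11 -> ND
Op 8: remove NA -> ring=[11:ND,15:NB]
Op 9: route key 13: smallest pos >= 13 is 15 -> NB
Op 10: route key 28: none >= 28, wrap to smallest pos 11 -> ND
Final route key 84: none >= 84, wrap to smallest pos 11 -> ND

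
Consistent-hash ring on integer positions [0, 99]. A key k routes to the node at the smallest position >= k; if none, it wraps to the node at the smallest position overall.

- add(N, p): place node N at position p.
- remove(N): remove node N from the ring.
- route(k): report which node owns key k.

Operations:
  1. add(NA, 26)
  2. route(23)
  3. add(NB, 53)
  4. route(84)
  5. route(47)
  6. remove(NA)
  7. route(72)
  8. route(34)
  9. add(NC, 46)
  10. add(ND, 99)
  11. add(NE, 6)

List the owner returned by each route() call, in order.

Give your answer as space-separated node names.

Op 1: add NA@26 -> ring=[26:NA]
Op 2: route key 23: smallest pos >= 23 is 26 -> NA
Op 3: add NB@53 -> ring=[26:NA,53:NB]
Op 4: route key 84: none >= 84, wrap to smallest pos 26 -> NA
Op 5: route key 47: smallest pos >= 47 is 53 -> NB
Op 6: remove NA -> ring=[53:NB]
Op 7: route key 72: none >= 72, wrap to smallest pos 53 -> NB
Op 8: route key 34: smallest pos >= 34 is 53 -> NB
Op 9: add NC@46 -> ring=[46:NC,53:NB]
Op 10: add ND@99 -> ring=[46:NC,53:NB,99:ND]
Op 11: add NE@6 -> ring=[6:NE,46:NC,53:NB,99:ND]

Answer: NA NA NB NB NB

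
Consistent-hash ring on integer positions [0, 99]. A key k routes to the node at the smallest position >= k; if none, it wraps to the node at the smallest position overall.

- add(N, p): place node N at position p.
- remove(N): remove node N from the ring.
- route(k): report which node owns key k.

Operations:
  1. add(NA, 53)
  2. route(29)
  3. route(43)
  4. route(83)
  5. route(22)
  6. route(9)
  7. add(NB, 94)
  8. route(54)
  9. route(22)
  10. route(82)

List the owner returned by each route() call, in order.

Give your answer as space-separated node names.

Op 1: add NA@53 -> ring=[53:NA]
Op 2: route key 29: smallest pos >= 29 is 53 -> NA
Op 3: route key 43: smallest pos >= 43 is 53 -> NA
Op 4: route key 83: none >= 83, wrap to smallest pos 53 -> NA
Op 5: route key 22: smallest pos >= 22 is 53 -> NA
Op 6: route key 9: smallest pos >= 9 is 53 -> NA
Op 7: add NB@94 -> ring=[53:NA,94:NB]
Op 8: route key 54: smallest pos >= 54 is 94 -> NB
Op 9: route key 22: smallest pos >= 22 is 53 -> NA
Op 10: route key 82: smallest pos >= 82 is 94 -> NB

Answer: NA NA NA NA NA NB NA NB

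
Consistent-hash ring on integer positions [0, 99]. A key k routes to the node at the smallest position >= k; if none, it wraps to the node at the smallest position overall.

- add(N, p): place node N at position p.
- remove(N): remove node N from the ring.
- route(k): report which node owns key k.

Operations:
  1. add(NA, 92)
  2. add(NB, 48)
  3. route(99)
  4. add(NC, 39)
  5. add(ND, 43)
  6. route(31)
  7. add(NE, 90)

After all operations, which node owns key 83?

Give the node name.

Answer: NE

Derivation:
Op 1: add NA@92 -> ring=[92:NA]
Op 2: add NB@48 -> ring=[48:NB,92:NA]
Op 3: route key 99: none >= 99, wrap to smallest pos 48 -> NB
Op 4: add NC@39 -> ring=[39:NC,48:NB,92:NA]
Op 5: add ND@43 -> ring=[39:NC,43:ND,48:NB,92:NA]
Op 6: route key 31: smallest pos >= 31 is 39 -> NC
Op 7: add NE@90 -> ring=[39:NC,43:ND,48:NB,90:NE,92:NA]
Final route key 83: smallest pos >= 83 is 90 -> NE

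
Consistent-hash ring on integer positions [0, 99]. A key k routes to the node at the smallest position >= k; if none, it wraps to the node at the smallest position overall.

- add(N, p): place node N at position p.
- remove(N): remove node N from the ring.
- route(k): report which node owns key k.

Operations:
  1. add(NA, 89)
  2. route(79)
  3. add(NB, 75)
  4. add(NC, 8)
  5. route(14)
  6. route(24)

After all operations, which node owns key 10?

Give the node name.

Answer: NB

Derivation:
Op 1: add NA@89 -> ring=[89:NA]
Op 2: route key 79: smallest pos >= 79 is 89 -> NA
Op 3: add NB@75 -> ring=[75:NB,89:NA]
Op 4: add NC@8 -> ring=[8:NC,75:NB,89:NA]
Op 5: route key 14: smallest pos >= 14 is 75 -> NB
Op 6: route key 24: smallest pos >= 24 is 75 -> NB
Final route key 10: smallest pos >= 10 is 75 -> NB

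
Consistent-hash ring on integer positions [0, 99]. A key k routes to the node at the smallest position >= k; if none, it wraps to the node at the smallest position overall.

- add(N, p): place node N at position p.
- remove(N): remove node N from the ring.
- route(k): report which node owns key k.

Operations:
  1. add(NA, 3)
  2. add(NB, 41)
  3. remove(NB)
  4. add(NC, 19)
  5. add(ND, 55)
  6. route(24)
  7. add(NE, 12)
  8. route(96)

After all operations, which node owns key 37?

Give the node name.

Op 1: add NA@3 -> ring=[3:NA]
Op 2: add NB@41 -> ring=[3:NA,41:NB]
Op 3: remove NB -> ring=[3:NA]
Op 4: add NC@19 -> ring=[3:NA,19:NC]
Op 5: add ND@55 -> ring=[3:NA,19:NC,55:ND]
Op 6: route key 24: smallest pos >= 24 is 55 -> ND
Op 7: add NE@12 -> ring=[3:NA,12:NE,19:NC,55:ND]
Op 8: route key 96: none >= 96, wrap to smallest pos 3 -> NA
Final route key 37: smallest pos >= 37 is 55 -> ND

Answer: ND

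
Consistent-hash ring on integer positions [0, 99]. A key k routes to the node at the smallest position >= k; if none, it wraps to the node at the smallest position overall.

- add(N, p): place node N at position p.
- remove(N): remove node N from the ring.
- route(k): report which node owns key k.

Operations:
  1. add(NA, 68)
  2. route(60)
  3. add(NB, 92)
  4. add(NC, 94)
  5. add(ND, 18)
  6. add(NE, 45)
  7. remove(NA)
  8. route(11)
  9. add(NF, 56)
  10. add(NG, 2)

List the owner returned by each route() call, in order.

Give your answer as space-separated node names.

Op 1: add NA@68 -> ring=[68:NA]
Op 2: route key 60: smallest pos >= 60 is 68 -> NA
Op 3: add NB@92 -> ring=[68:NA,92:NB]
Op 4: add NC@94 -> ring=[68:NA,92:NB,94:NC]
Op 5: add ND@18 -> ring=[18:ND,68:NA,92:NB,94:NC]
Op 6: add NE@45 -> ring=[18:ND,45:NE,68:NA,92:NB,94:NC]
Op 7: remove NA -> ring=[18:ND,45:NE,92:NB,94:NC]
Op 8: route key 11: smallest pos >= 11 is 18 -> ND
Op 9: add NF@56 -> ring=[18:ND,45:NE,56:NF,92:NB,94:NC]
Op 10: add NG@2 -> ring=[2:NG,18:ND,45:NE,56:NF,92:NB,94:NC]

Answer: NA ND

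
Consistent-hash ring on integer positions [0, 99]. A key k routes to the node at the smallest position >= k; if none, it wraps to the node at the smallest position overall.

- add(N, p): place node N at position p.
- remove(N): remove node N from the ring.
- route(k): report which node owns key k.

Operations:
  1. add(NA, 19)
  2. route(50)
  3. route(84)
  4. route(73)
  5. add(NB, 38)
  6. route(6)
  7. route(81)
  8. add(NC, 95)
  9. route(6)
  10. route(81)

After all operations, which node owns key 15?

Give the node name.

Op 1: add NA@19 -> ring=[19:NA]
Op 2: route key 50: none >= 50, wrap to smallest pos 19 -> NA
Op 3: route key 84: none >= 84, wrap to smallest pos 19 -> NA
Op 4: route key 73: none >= 73, wrap to smallest pos 19 -> NA
Op 5: add NB@38 -> ring=[19:NA,38:NB]
Op 6: route key 6: smallest pos >= 6 is 19 -> NA
Op 7: route key 81: none >= 81, wrap to smallest pos 19 -> NA
Op 8: add NC@95 -> ring=[19:NA,38:NB,95:NC]
Op 9: route key 6: smallest pos >= 6 is 19 -> NA
Op 10: route key 81: smallest pos >= 81 is 95 -> NC
Final route key 15: smallest pos >= 15 is 19 -> NA

Answer: NA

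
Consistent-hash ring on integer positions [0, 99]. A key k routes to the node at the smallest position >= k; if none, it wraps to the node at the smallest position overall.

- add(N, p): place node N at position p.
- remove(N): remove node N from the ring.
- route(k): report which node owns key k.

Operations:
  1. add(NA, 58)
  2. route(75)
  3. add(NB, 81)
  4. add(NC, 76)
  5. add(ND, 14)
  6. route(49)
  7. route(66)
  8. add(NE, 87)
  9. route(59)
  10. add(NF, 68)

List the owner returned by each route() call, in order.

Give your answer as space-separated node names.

Op 1: add NA@58 -> ring=[58:NA]
Op 2: route key 75: none >= 75, wrap to smallest pos 58 -> NA
Op 3: add NB@81 -> ring=[58:NA,81:NB]
Op 4: add NC@76 -> ring=[58:NA,76:NC,81:NB]
Op 5: add ND@14 -> ring=[14:ND,58:NA,76:NC,81:NB]
Op 6: route key 49: smallest pos >= 49 is 58 -> NA
Op 7: route key 66: smallest pos >= 66 is 76 -> NC
Op 8: add NE@87 -> ring=[14:ND,58:NA,76:NC,81:NB,87:NE]
Op 9: route key 59: smallest pos >= 59 is 76 -> NC
Op 10: add NF@68 -> ring=[14:ND,58:NA,68:NF,76:NC,81:NB,87:NE]

Answer: NA NA NC NC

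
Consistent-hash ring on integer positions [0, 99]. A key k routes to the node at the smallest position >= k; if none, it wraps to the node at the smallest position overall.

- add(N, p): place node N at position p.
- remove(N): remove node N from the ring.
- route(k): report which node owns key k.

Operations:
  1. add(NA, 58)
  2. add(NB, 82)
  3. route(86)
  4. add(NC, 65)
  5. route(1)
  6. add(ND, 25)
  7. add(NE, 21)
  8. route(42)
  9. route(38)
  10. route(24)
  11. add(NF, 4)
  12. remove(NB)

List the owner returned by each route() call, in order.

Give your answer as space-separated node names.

Op 1: add NA@58 -> ring=[58:NA]
Op 2: add NB@82 -> ring=[58:NA,82:NB]
Op 3: route key 86: none >= 86, wrap to smallest pos 58 -> NA
Op 4: add NC@65 -> ring=[58:NA,65:NC,82:NB]
Op 5: route key 1: smallest pos >= 1 is 58 -> NA
Op 6: add ND@25 -> ring=[25:ND,58:NA,65:NC,82:NB]
Op 7: add NE@21 -> ring=[21:NE,25:ND,58:NA,65:NC,82:NB]
Op 8: route key 42: smallest pos >= 42 is 58 -> NA
Op 9: route key 38: smallest pos >= 38 is 58 -> NA
Op 10: route key 24: smallest pos >= 24 is 25 -> ND
Op 11: add NF@4 -> ring=[4:NF,21:NE,25:ND,58:NA,65:NC,82:NB]
Op 12: remove NB -> ring=[4:NF,21:NE,25:ND,58:NA,65:NC]

Answer: NA NA NA NA ND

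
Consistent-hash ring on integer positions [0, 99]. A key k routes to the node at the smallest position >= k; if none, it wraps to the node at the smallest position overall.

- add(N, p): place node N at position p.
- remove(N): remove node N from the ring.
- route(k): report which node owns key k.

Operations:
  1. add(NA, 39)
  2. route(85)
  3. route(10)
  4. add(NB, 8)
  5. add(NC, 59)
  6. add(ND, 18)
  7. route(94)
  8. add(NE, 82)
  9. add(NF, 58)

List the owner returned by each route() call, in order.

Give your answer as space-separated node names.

Op 1: add NA@39 -> ring=[39:NA]
Op 2: route key 85: none >= 85, wrap to smallest pos 39 -> NA
Op 3: route key 10: smallest pos >= 10 is 39 -> NA
Op 4: add NB@8 -> ring=[8:NB,39:NA]
Op 5: add NC@59 -> ring=[8:NB,39:NA,59:NC]
Op 6: add ND@18 -> ring=[8:NB,18:ND,39:NA,59:NC]
Op 7: route key 94: none >= 94, wrap to smallest pos 8 -> NB
Op 8: add NE@82 -> ring=[8:NB,18:ND,39:NA,59:NC,82:NE]
Op 9: add NF@58 -> ring=[8:NB,18:ND,39:NA,58:NF,59:NC,82:NE]

Answer: NA NA NB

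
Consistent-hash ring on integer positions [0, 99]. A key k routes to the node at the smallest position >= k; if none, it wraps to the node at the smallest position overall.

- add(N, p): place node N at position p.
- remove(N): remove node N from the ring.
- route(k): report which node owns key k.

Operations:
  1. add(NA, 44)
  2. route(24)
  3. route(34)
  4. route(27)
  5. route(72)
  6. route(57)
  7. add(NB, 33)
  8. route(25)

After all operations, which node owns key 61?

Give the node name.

Op 1: add NA@44 -> ring=[44:NA]
Op 2: route key 24: smallest pos >= 24 is 44 -> NA
Op 3: route key 34: smallest pos >= 34 is 44 -> NA
Op 4: route key 27: smallest pos >= 27 is 44 -> NA
Op 5: route key 72: none >= 72, wrap to smallest pos 44 -> NA
Op 6: route key 57: none >= 57, wrap to smallest pos 44 -> NA
Op 7: add NB@33 -> ring=[33:NB,44:NA]
Op 8: route key 25: smallest pos >= 25 is 33 -> NB
Final route key 61: none >= 61, wrap to smallest pos 33 -> NB

Answer: NB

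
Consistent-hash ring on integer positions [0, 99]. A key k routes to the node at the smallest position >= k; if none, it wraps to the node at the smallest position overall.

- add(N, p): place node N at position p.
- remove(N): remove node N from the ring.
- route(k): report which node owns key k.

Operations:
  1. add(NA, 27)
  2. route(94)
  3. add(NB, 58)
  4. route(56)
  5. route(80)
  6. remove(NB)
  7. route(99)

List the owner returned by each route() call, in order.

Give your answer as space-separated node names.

Answer: NA NB NA NA

Derivation:
Op 1: add NA@27 -> ring=[27:NA]
Op 2: route key 94: none >= 94, wrap to smallest pos 27 -> NA
Op 3: add NB@58 -> ring=[27:NA,58:NB]
Op 4: route key 56: smallest pos >= 56 is 58 -> NB
Op 5: route key 80: none >= 80, wrap to smallest pos 27 -> NA
Op 6: remove NB -> ring=[27:NA]
Op 7: route key 99: none >= 99, wrap to smallest pos 27 -> NA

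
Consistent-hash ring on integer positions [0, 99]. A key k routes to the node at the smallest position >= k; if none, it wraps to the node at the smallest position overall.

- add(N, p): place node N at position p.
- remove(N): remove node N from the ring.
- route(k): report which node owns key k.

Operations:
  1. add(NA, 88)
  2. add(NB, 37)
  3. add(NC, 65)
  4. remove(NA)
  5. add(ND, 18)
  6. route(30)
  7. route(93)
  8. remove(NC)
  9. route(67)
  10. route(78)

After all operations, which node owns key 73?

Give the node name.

Op 1: add NA@88 -> ring=[88:NA]
Op 2: add NB@37 -> ring=[37:NB,88:NA]
Op 3: add NC@65 -> ring=[37:NB,65:NC,88:NA]
Op 4: remove NA -> ring=[37:NB,65:NC]
Op 5: add ND@18 -> ring=[18:ND,37:NB,65:NC]
Op 6: route key 30: smallest pos >= 30 is 37 -> NB
Op 7: route key 93: none >= 93, wrap to smallest pos 18 -> ND
Op 8: remove NC -> ring=[18:ND,37:NB]
Op 9: route key 67: none >= 67, wrap to smallest pos 18 -> ND
Op 10: route key 78: none >= 78, wrap to smallest pos 18 -> ND
Final route key 73: none >= 73, wrap to smallest pos 18 -> ND

Answer: ND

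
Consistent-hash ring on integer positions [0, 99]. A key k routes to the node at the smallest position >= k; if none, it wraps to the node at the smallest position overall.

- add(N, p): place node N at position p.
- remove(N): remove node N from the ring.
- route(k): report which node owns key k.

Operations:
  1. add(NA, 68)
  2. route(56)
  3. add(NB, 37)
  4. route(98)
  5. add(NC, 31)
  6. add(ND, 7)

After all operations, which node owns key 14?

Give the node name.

Op 1: add NA@68 -> ring=[68:NA]
Op 2: route key 56: smallest pos >= 56 is 68 -> NA
Op 3: add NB@37 -> ring=[37:NB,68:NA]
Op 4: route key 98: none >= 98, wrap to smallest pos 37 -> NB
Op 5: add NC@31 -> ring=[31:NC,37:NB,68:NA]
Op 6: add ND@7 -> ring=[7:ND,31:NC,37:NB,68:NA]
Final route key 14: smallest pos >= 14 is 31 -> NC

Answer: NC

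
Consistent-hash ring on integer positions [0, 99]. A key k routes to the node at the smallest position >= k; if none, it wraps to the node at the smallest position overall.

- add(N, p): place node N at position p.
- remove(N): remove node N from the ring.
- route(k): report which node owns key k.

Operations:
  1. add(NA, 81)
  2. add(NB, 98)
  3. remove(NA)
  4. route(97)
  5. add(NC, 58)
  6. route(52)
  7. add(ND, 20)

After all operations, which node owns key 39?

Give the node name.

Op 1: add NA@81 -> ring=[81:NA]
Op 2: add NB@98 -> ring=[81:NA,98:NB]
Op 3: remove NA -> ring=[98:NB]
Op 4: route key 97: smallest pos >= 97 is 98 -> NB
Op 5: add NC@58 -> ring=[58:NC,98:NB]
Op 6: route key 52: smallest pos >= 52 is 58 -> NC
Op 7: add ND@20 -> ring=[20:ND,58:NC,98:NB]
Final route key 39: smallest pos >= 39 is 58 -> NC

Answer: NC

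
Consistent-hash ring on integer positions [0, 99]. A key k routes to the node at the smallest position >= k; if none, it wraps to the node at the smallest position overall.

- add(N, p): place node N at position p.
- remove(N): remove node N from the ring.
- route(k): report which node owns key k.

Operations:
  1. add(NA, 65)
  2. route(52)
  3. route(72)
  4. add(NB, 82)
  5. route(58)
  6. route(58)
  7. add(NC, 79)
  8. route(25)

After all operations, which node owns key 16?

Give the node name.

Answer: NA

Derivation:
Op 1: add NA@65 -> ring=[65:NA]
Op 2: route key 52: smallest pos >= 52 is 65 -> NA
Op 3: route key 72: none >= 72, wrap to smallest pos 65 -> NA
Op 4: add NB@82 -> ring=[65:NA,82:NB]
Op 5: route key 58: smallest pos >= 58 is 65 -> NA
Op 6: route key 58: smallest pos >= 58 is 65 -> NA
Op 7: add NC@79 -> ring=[65:NA,79:NC,82:NB]
Op 8: route key 25: smallest pos >= 25 is 65 -> NA
Final route key 16: smallest pos >= 16 is 65 -> NA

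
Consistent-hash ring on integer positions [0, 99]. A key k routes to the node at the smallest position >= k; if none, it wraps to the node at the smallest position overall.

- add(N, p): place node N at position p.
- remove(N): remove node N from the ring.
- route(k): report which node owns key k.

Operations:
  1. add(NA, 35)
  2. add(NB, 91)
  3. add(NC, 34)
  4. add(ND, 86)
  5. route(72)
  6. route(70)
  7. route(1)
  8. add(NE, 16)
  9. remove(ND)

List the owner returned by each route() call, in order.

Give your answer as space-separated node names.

Op 1: add NA@35 -> ring=[35:NA]
Op 2: add NB@91 -> ring=[35:NA,91:NB]
Op 3: add NC@34 -> ring=[34:NC,35:NA,91:NB]
Op 4: add ND@86 -> ring=[34:NC,35:NA,86:ND,91:NB]
Op 5: route key 72: smallest pos >= 72 is 86 -> ND
Op 6: route key 70: smallest pos >= 70 is 86 -> ND
Op 7: route key 1: smallest pos >= 1 is 34 -> NC
Op 8: add NE@16 -> ring=[16:NE,34:NC,35:NA,86:ND,91:NB]
Op 9: remove ND -> ring=[16:NE,34:NC,35:NA,91:NB]

Answer: ND ND NC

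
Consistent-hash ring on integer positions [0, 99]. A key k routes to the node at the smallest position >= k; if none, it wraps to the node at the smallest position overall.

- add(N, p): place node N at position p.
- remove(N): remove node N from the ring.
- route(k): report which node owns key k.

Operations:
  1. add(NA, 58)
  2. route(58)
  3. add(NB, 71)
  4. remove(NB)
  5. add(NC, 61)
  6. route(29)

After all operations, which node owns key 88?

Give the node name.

Op 1: add NA@58 -> ring=[58:NA]
Op 2: route key 58: smallest pos >= 58 is 58 -> NA
Op 3: add NB@71 -> ring=[58:NA,71:NB]
Op 4: remove NB -> ring=[58:NA]
Op 5: add NC@61 -> ring=[58:NA,61:NC]
Op 6: route key 29: smallest pos >= 29 is 58 -> NA
Final route key 88: none >= 88, wrap to smallest pos 58 -> NA

Answer: NA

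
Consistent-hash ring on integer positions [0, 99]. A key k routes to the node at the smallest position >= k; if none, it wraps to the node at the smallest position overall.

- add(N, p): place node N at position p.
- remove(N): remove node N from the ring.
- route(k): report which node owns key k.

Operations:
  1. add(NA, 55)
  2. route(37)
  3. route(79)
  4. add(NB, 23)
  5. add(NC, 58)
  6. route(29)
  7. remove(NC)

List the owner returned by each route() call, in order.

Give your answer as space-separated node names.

Answer: NA NA NA

Derivation:
Op 1: add NA@55 -> ring=[55:NA]
Op 2: route key 37: smallest pos >= 37 is 55 -> NA
Op 3: route key 79: none >= 79, wrap to smallest pos 55 -> NA
Op 4: add NB@23 -> ring=[23:NB,55:NA]
Op 5: add NC@58 -> ring=[23:NB,55:NA,58:NC]
Op 6: route key 29: smallest pos >= 29 is 55 -> NA
Op 7: remove NC -> ring=[23:NB,55:NA]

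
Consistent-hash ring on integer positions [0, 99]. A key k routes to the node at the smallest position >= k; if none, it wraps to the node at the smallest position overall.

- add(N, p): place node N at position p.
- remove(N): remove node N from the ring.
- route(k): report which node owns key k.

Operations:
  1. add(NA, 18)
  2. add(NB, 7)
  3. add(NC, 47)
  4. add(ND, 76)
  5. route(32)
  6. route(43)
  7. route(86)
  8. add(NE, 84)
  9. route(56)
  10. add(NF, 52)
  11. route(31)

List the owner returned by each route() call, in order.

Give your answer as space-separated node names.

Op 1: add NA@18 -> ring=[18:NA]
Op 2: add NB@7 -> ring=[7:NB,18:NA]
Op 3: add NC@47 -> ring=[7:NB,18:NA,47:NC]
Op 4: add ND@76 -> ring=[7:NB,18:NA,47:NC,76:ND]
Op 5: route key 32: smallest pos >= 32 is 47 -> NC
Op 6: route key 43: smallest pos >= 43 is 47 -> NC
Op 7: route key 86: none >= 86, wrap to smallest pos 7 -> NB
Op 8: add NE@84 -> ring=[7:NB,18:NA,47:NC,76:ND,84:NE]
Op 9: route key 56: smallest pos >= 56 is 76 -> ND
Op 10: add NF@52 -> ring=[7:NB,18:NA,47:NC,52:NF,76:ND,84:NE]
Op 11: route key 31: smallest pos >= 31 is 47 -> NC

Answer: NC NC NB ND NC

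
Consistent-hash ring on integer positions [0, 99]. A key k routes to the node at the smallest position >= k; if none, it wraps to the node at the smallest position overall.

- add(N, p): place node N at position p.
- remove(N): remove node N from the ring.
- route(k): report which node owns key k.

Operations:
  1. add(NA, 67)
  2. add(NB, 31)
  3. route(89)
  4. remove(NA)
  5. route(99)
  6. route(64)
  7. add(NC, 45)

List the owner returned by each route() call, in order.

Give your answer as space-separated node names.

Op 1: add NA@67 -> ring=[67:NA]
Op 2: add NB@31 -> ring=[31:NB,67:NA]
Op 3: route key 89: none >= 89, wrap to smallest pos 31 -> NB
Op 4: remove NA -> ring=[31:NB]
Op 5: route key 99: none >= 99, wrap to smallest pos 31 -> NB
Op 6: route key 64: none >= 64, wrap to smallest pos 31 -> NB
Op 7: add NC@45 -> ring=[31:NB,45:NC]

Answer: NB NB NB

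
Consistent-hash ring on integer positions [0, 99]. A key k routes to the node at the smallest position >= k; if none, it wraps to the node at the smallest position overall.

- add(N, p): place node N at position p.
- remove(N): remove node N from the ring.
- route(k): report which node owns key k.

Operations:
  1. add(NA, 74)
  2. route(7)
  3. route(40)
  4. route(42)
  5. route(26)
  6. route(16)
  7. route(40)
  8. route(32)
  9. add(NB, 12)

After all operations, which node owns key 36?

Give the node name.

Op 1: add NA@74 -> ring=[74:NA]
Op 2: route key 7: smallest pos >= 7 is 74 -> NA
Op 3: route key 40: smallest pos >= 40 is 74 -> NA
Op 4: route key 42: smallest pos >= 42 is 74 -> NA
Op 5: route key 26: smallest pos >= 26 is 74 -> NA
Op 6: route key 16: smallest pos >= 16 is 74 -> NA
Op 7: route key 40: smallest pos >= 40 is 74 -> NA
Op 8: route key 32: smallest pos >= 32 is 74 -> NA
Op 9: add NB@12 -> ring=[12:NB,74:NA]
Final route key 36: smallest pos >= 36 is 74 -> NA

Answer: NA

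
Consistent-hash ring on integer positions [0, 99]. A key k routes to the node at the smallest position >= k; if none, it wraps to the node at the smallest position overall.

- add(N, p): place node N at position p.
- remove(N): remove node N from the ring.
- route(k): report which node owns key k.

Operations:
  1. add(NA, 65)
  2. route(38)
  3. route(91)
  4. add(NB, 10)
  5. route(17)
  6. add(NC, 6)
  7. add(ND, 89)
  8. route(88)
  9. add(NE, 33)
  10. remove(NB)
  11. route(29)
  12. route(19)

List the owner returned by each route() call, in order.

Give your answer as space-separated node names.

Op 1: add NA@65 -> ring=[65:NA]
Op 2: route key 38: smallest pos >= 38 is 65 -> NA
Op 3: route key 91: none >= 91, wrap to smallest pos 65 -> NA
Op 4: add NB@10 -> ring=[10:NB,65:NA]
Op 5: route key 17: smallest pos >= 17 is 65 -> NA
Op 6: add NC@6 -> ring=[6:NC,10:NB,65:NA]
Op 7: add ND@89 -> ring=[6:NC,10:NB,65:NA,89:ND]
Op 8: route key 88: smallest pos >= 88 is 89 -> ND
Op 9: add NE@33 -> ring=[6:NC,10:NB,33:NE,65:NA,89:ND]
Op 10: remove NB -> ring=[6:NC,33:NE,65:NA,89:ND]
Op 11: route key 29: smallest pos >= 29 is 33 -> NE
Op 12: route key 19: smallest pos >= 19 is 33 -> NE

Answer: NA NA NA ND NE NE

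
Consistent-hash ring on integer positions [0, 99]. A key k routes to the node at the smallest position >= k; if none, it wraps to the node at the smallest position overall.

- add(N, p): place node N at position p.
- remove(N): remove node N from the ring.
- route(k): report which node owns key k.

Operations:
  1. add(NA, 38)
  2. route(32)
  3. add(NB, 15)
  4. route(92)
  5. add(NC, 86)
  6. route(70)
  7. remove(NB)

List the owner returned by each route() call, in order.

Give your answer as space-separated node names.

Op 1: add NA@38 -> ring=[38:NA]
Op 2: route key 32: smallest pos >= 32 is 38 -> NA
Op 3: add NB@15 -> ring=[15:NB,38:NA]
Op 4: route key 92: none >= 92, wrap to smallest pos 15 -> NB
Op 5: add NC@86 -> ring=[15:NB,38:NA,86:NC]
Op 6: route key 70: smallest pos >= 70 is 86 -> NC
Op 7: remove NB -> ring=[38:NA,86:NC]

Answer: NA NB NC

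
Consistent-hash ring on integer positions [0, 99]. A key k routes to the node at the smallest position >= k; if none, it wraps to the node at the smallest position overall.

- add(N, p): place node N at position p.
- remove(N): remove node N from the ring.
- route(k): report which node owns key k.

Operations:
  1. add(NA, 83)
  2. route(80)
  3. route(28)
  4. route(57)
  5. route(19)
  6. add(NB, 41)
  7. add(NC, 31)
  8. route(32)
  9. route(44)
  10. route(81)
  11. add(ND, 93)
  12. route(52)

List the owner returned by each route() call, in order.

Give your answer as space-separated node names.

Answer: NA NA NA NA NB NA NA NA

Derivation:
Op 1: add NA@83 -> ring=[83:NA]
Op 2: route key 80: smallest pos >= 80 is 83 -> NA
Op 3: route key 28: smallest pos >= 28 is 83 -> NA
Op 4: route key 57: smallest pos >= 57 is 83 -> NA
Op 5: route key 19: smallest pos >= 19 is 83 -> NA
Op 6: add NB@41 -> ring=[41:NB,83:NA]
Op 7: add NC@31 -> ring=[31:NC,41:NB,83:NA]
Op 8: route key 32: smallest pos >= 32 is 41 -> NB
Op 9: route key 44: smallest pos >= 44 is 83 -> NA
Op 10: route key 81: smallest pos >= 81 is 83 -> NA
Op 11: add ND@93 -> ring=[31:NC,41:NB,83:NA,93:ND]
Op 12: route key 52: smallest pos >= 52 is 83 -> NA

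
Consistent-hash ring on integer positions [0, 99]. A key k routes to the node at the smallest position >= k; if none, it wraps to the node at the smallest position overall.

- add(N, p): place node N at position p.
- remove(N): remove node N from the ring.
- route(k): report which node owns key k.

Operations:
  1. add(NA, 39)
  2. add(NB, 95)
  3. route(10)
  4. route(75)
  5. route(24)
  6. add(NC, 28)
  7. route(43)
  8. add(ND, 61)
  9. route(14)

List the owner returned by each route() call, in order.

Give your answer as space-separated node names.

Answer: NA NB NA NB NC

Derivation:
Op 1: add NA@39 -> ring=[39:NA]
Op 2: add NB@95 -> ring=[39:NA,95:NB]
Op 3: route key 10: smallest pos >= 10 is 39 -> NA
Op 4: route key 75: smallest pos >= 75 is 95 -> NB
Op 5: route key 24: smallest pos >= 24 is 39 -> NA
Op 6: add NC@28 -> ring=[28:NC,39:NA,95:NB]
Op 7: route key 43: smallest pos >= 43 is 95 -> NB
Op 8: add ND@61 -> ring=[28:NC,39:NA,61:ND,95:NB]
Op 9: route key 14: smallest pos >= 14 is 28 -> NC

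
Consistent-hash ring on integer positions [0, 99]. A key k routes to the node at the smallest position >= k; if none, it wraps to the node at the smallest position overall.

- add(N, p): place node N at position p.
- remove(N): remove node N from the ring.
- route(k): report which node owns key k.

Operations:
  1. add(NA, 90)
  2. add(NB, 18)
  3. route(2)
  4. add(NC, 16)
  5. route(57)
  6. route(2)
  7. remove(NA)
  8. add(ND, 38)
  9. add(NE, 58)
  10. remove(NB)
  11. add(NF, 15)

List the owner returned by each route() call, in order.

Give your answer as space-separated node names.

Answer: NB NA NC

Derivation:
Op 1: add NA@90 -> ring=[90:NA]
Op 2: add NB@18 -> ring=[18:NB,90:NA]
Op 3: route key 2: smallest pos >= 2 is 18 -> NB
Op 4: add NC@16 -> ring=[16:NC,18:NB,90:NA]
Op 5: route key 57: smallest pos >= 57 is 90 -> NA
Op 6: route key 2: smallest pos >= 2 is 16 -> NC
Op 7: remove NA -> ring=[16:NC,18:NB]
Op 8: add ND@38 -> ring=[16:NC,18:NB,38:ND]
Op 9: add NE@58 -> ring=[16:NC,18:NB,38:ND,58:NE]
Op 10: remove NB -> ring=[16:NC,38:ND,58:NE]
Op 11: add NF@15 -> ring=[15:NF,16:NC,38:ND,58:NE]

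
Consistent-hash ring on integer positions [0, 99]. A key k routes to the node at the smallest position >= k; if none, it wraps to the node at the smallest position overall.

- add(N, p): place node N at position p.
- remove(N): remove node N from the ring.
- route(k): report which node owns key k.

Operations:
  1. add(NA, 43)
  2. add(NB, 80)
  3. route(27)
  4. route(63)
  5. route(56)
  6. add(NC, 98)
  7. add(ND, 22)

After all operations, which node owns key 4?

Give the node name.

Op 1: add NA@43 -> ring=[43:NA]
Op 2: add NB@80 -> ring=[43:NA,80:NB]
Op 3: route key 27: smallest pos >= 27 is 43 -> NA
Op 4: route key 63: smallest pos >= 63 is 80 -> NB
Op 5: route key 56: smallest pos >= 56 is 80 -> NB
Op 6: add NC@98 -> ring=[43:NA,80:NB,98:NC]
Op 7: add ND@22 -> ring=[22:ND,43:NA,80:NB,98:NC]
Final route key 4: smallest pos >= 4 is 22 -> ND

Answer: ND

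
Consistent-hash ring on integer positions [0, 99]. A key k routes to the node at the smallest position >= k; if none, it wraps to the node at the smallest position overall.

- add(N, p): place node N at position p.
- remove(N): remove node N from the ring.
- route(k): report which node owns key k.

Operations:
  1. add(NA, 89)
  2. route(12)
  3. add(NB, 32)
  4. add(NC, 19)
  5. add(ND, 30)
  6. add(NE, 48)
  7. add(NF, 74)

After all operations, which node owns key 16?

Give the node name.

Op 1: add NA@89 -> ring=[89:NA]
Op 2: route key 12: smallest pos >= 12 is 89 -> NA
Op 3: add NB@32 -> ring=[32:NB,89:NA]
Op 4: add NC@19 -> ring=[19:NC,32:NB,89:NA]
Op 5: add ND@30 -> ring=[19:NC,30:ND,32:NB,89:NA]
Op 6: add NE@48 -> ring=[19:NC,30:ND,32:NB,48:NE,89:NA]
Op 7: add NF@74 -> ring=[19:NC,30:ND,32:NB,48:NE,74:NF,89:NA]
Final route key 16: smallest pos >= 16 is 19 -> NC

Answer: NC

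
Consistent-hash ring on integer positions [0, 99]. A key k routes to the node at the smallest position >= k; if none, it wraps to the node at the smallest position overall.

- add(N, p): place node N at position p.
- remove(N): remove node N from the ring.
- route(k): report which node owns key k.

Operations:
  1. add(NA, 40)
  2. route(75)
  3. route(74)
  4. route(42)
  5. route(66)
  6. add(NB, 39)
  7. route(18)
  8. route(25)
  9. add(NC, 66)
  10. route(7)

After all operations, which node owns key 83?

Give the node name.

Op 1: add NA@40 -> ring=[40:NA]
Op 2: route key 75: none >= 75, wrap to smallest pos 40 -> NA
Op 3: route key 74: none >= 74, wrap to smallest pos 40 -> NA
Op 4: route key 42: none >= 42, wrap to smallest pos 40 -> NA
Op 5: route key 66: none >= 66, wrap to smallest pos 40 -> NA
Op 6: add NB@39 -> ring=[39:NB,40:NA]
Op 7: route key 18: smallest pos >= 18 is 39 -> NB
Op 8: route key 25: smallest pos >= 25 is 39 -> NB
Op 9: add NC@66 -> ring=[39:NB,40:NA,66:NC]
Op 10: route key 7: smallest pos >= 7 is 39 -> NB
Final route key 83: none >= 83, wrap to smallest pos 39 -> NB

Answer: NB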